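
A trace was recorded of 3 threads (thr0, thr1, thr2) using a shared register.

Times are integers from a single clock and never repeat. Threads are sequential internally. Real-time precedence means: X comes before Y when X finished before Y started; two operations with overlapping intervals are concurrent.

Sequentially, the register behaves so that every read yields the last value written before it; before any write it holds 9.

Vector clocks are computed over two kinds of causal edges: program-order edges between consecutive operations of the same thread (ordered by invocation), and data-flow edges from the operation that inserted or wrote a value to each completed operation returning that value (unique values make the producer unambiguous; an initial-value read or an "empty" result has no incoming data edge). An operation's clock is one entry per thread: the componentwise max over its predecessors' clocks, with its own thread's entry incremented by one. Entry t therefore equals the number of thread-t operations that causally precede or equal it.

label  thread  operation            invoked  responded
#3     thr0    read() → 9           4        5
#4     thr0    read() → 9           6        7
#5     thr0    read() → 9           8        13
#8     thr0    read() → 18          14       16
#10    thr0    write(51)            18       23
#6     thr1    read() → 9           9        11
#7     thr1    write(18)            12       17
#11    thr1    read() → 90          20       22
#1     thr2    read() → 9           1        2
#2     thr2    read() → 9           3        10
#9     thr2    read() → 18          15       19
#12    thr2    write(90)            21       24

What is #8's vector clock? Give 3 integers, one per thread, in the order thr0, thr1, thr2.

(4, 2, 0)

#1, invoked 1, has no incoming edges; only thr2's bump applies → (0, 0, 1)
#6, invoked 9, has no incoming edges; only thr1's bump applies → (0, 1, 0)
#3, invoked 4, has no incoming edges; only thr0's bump applies → (1, 0, 0)
#2, invoked 3, takes VC(#1)=(0, 0, 1) under max, adds 1 for thr2 → (0, 0, 2)
#7, invoked 12, takes VC(#6)=(0, 1, 0) under max, adds 1 for thr1 → (0, 2, 0)
#4, invoked 6, takes VC(#3)=(1, 0, 0) under max, adds 1 for thr0 → (2, 0, 0)
#5, invoked 8, takes VC(#4)=(2, 0, 0) under max, adds 1 for thr0 → (3, 0, 0)
#9, invoked 15, takes VC(#2)=(0, 0, 2), VC(#7)=(0, 2, 0) under max, adds 1 for thr2 → (0, 2, 3)
#12, invoked 21, takes VC(#9)=(0, 2, 3) under max, adds 1 for thr2 → (0, 2, 4)
#8, invoked 14, takes VC(#5)=(3, 0, 0), VC(#7)=(0, 2, 0) under max, adds 1 for thr0 → (4, 2, 0)
#11, invoked 20, takes VC(#7)=(0, 2, 0), VC(#12)=(0, 2, 4) under max, adds 1 for thr1 → (0, 3, 4)
#10, invoked 18, takes VC(#8)=(4, 2, 0) under max, adds 1 for thr0 → (5, 2, 0)
target: VC(#8) = (4, 2, 0)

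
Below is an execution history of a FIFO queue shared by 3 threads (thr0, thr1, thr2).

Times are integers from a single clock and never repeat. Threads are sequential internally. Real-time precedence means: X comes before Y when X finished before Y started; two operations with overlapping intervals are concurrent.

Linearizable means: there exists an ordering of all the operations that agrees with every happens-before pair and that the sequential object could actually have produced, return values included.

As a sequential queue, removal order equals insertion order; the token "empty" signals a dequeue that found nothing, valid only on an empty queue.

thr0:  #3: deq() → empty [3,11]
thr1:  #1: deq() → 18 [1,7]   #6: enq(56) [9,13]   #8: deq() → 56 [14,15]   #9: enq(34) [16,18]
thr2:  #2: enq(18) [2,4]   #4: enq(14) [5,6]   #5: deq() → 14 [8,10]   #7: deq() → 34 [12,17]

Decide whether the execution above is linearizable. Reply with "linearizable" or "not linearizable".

linearizable

witness order: #2, #1, #3, #4, #5, #6, #8, #9, #7
after step 1 (#2 enq(18)): queue <18>
after step 2 (#1 deq() → 18): queue <>
after step 3 (#3 deq() → empty): queue <>
after step 4 (#4 enq(14)): queue <14>
after step 5 (#5 deq() → 14): queue <>
after step 6 (#6 enq(56)): queue <56>
after step 7 (#8 deq() → 56): queue <>
after step 8 (#9 enq(34)): queue <34>
after step 9 (#7 deq() → 34): queue <>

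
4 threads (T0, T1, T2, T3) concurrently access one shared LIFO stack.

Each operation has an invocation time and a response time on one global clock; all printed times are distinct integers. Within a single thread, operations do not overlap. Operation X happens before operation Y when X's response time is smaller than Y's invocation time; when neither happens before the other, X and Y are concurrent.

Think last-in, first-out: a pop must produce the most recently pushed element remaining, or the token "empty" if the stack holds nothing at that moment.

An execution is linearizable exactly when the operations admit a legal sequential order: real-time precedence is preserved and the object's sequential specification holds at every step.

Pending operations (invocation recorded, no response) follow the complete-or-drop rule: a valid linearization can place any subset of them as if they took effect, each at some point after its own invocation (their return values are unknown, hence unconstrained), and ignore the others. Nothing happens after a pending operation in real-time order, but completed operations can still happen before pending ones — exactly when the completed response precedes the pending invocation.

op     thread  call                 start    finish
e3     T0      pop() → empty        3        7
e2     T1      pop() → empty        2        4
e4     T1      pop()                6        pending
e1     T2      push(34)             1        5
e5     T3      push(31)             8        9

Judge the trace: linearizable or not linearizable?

witness order: e2, e1, e4, e3, e5
step 1: e2 pop() → empty — stack <>
step 2: e1 push(34) — stack <34>
step 3: e4 pop() (pending, included) — stack <>
step 4: e3 pop() → empty — stack <>
step 5: e5 push(31) — stack <31>

linearizable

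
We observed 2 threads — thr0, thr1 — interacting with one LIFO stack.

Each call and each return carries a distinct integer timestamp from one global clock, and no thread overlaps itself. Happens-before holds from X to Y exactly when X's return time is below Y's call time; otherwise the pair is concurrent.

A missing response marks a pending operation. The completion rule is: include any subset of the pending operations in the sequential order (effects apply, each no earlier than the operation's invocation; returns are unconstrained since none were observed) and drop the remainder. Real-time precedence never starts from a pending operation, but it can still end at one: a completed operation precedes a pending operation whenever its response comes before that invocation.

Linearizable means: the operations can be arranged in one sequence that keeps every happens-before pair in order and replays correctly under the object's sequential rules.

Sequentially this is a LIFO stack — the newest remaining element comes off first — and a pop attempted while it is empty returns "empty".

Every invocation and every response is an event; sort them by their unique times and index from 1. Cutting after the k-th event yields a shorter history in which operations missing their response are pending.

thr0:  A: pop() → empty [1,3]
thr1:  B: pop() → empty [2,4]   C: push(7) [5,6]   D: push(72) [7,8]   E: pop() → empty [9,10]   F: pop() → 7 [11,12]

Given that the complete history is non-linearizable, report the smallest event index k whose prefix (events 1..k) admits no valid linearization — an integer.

events 1..9 are linearizable; a witness order is A, B, C, D:
1. A pop() → empty, leaving stack <>
2. B pop() → empty, leaving stack <>
3. C push(7), leaving stack <7>
4. D push(72), leaving stack <7,72>
adding event 10 (E responds at 10) leaves no legal real-time order
e.g. A, B, C, D, E: illegal at step 5, since E pop() → empty cannot apply there
e.g. B, A, C, D, E: illegal at step 5, since E pop() → empty cannot apply there

10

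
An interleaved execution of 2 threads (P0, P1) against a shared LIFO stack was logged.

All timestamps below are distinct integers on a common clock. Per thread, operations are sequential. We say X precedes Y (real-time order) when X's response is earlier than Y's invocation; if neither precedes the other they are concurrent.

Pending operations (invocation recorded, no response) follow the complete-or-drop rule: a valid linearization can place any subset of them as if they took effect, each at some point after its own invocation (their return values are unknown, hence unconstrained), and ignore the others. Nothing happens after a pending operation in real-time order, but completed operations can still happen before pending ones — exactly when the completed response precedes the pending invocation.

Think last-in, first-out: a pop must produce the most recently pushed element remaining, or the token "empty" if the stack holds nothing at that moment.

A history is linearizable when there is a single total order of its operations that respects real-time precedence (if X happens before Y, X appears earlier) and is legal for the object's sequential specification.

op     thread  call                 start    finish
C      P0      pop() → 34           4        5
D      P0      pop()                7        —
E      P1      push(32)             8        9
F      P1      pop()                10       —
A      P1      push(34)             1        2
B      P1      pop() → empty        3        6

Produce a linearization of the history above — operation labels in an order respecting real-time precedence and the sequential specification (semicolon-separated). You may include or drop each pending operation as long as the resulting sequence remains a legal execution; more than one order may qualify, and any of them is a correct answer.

after step 1 (A push(34)): stack <34>
after step 2 (C pop() → 34): stack <>
after step 3 (B pop() → empty): stack <>
after step 4 (D pop() (pending, included)): stack <>
after step 5 (E push(32)): stack <32>

A; C; B; D; E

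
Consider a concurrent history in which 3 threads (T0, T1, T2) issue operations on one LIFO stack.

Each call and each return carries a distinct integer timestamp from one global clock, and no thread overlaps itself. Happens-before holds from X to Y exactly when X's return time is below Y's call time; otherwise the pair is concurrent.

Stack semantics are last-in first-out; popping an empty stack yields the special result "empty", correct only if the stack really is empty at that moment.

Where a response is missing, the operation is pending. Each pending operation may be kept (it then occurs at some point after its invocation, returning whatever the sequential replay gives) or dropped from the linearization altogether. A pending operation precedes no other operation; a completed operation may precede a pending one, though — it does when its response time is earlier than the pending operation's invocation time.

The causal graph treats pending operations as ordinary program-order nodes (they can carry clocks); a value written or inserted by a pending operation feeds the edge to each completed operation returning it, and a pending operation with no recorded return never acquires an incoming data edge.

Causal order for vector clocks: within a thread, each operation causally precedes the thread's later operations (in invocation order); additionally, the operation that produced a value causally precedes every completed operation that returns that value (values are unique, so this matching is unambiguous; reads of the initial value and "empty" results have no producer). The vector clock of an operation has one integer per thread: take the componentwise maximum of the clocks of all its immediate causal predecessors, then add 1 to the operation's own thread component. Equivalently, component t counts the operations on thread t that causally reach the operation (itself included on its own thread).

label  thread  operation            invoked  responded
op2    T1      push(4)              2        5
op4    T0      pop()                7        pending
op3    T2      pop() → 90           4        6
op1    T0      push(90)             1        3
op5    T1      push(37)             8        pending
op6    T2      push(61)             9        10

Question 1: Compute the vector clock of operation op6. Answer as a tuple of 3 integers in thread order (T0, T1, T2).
Answer: (1, 0, 2)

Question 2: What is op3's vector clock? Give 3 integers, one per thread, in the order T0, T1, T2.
Answer: (1, 0, 1)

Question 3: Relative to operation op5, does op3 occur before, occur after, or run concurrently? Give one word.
Answer: before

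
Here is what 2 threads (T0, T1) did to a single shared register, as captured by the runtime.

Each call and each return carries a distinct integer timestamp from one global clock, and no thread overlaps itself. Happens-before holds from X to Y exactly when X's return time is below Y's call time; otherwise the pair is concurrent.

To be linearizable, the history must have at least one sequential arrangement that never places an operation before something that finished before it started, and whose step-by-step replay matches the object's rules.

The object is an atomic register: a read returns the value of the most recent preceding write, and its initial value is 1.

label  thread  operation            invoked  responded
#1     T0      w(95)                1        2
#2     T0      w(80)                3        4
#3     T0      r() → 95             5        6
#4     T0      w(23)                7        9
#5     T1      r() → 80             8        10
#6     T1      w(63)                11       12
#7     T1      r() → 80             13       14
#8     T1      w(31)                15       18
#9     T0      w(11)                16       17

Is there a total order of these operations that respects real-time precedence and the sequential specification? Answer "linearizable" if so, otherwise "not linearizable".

not linearizable

cut after 5 events: linearizable; cut after 6 events (#3 responds, time 6): not linearizable
the completed operations (3 total) allow one real-time order; the register replay rejects it
one such order, #1, #2, #3, breaks at step 3 where #3 r() → 95 is illegal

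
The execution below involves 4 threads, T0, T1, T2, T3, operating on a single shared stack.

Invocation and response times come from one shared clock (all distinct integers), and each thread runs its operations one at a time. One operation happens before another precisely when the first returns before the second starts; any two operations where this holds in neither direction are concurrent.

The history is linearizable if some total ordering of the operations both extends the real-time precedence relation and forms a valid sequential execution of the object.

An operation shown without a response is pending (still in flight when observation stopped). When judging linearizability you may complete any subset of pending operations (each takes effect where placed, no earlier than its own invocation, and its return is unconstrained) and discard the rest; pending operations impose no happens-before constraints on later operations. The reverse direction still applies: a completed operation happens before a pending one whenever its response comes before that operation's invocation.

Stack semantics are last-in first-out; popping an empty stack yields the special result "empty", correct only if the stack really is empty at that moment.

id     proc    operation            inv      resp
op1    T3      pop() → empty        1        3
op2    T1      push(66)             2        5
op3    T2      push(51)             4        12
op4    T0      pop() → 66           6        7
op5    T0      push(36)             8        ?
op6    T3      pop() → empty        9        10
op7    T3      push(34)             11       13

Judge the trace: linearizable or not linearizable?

one valid linearization: op1, op2, op4, op6, op3, op5, op7
after step 1 (op1 pop() → empty): stack <>
after step 2 (op2 push(66)): stack <66>
after step 3 (op4 pop() → 66): stack <>
after step 4 (op6 pop() → empty): stack <>
after step 5 (op3 push(51)): stack <51>
after step 6 (op5 push(36) (pending, included)): stack <51,36>
after step 7 (op7 push(34)): stack <51,36,34>

linearizable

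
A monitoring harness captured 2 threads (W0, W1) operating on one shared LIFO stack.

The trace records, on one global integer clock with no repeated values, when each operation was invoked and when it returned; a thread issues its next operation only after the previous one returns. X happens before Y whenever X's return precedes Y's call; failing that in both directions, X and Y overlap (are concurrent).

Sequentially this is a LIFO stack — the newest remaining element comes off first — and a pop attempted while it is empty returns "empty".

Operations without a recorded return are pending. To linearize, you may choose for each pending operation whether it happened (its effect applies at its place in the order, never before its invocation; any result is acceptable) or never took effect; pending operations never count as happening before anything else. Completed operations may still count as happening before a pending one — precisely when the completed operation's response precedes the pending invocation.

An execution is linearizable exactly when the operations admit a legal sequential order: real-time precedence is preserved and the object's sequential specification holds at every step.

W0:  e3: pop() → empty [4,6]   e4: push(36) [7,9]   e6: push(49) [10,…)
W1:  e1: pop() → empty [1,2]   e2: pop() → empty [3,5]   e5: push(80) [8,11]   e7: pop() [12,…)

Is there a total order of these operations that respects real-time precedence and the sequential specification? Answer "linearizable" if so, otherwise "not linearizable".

one valid linearization: e1, e2, e3, e4, e5
after step 1 (e1 pop() → empty): stack <>
after step 2 (e2 pop() → empty): stack <>
after step 3 (e3 pop() → empty): stack <>
after step 4 (e4 push(36)): stack <36>
after step 5 (e5 push(80)): stack <36,80>

linearizable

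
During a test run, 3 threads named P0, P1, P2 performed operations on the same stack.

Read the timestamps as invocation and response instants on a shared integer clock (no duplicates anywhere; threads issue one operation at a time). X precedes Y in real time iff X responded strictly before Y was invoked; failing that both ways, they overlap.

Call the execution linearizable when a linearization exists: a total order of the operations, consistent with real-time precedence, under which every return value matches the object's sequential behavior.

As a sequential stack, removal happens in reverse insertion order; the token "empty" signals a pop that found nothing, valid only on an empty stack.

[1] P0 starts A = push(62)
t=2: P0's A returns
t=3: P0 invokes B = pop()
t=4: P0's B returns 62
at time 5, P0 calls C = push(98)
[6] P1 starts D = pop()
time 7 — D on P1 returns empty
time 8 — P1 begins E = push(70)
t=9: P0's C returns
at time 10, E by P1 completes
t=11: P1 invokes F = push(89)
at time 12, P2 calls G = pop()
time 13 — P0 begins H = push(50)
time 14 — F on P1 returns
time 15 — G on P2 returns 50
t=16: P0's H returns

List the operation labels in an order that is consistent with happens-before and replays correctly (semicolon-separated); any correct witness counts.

1. A push(62), leaving stack <62>
2. B pop() → 62, leaving stack <>
3. D pop() → empty, leaving stack <>
4. C push(98), leaving stack <98>
5. E push(70), leaving stack <98,70>
6. F push(89), leaving stack <98,70,89>
7. H push(50), leaving stack <98,70,89,50>
8. G pop() → 50, leaving stack <98,70,89>

A; B; D; C; E; F; H; G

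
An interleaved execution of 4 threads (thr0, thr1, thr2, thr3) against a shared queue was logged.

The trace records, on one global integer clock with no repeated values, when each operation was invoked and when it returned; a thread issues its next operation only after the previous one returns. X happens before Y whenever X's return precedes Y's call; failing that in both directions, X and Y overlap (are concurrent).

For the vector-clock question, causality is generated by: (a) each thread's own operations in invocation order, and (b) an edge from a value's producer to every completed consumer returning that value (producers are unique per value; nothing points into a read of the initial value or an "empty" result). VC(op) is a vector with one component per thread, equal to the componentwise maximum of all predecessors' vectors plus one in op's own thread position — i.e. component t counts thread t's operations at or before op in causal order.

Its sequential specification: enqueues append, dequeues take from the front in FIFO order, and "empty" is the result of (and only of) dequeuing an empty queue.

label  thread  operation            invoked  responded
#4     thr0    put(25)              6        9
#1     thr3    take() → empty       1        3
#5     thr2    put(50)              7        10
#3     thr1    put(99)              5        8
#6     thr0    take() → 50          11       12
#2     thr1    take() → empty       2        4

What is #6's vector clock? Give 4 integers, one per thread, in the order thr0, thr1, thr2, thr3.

no predecessors for #1 (invoked 1): thr3 increments from zero → (0, 0, 0, 1)
no predecessors for #5 (invoked 7): thr2 increments from zero → (0, 0, 1, 0)
no predecessors for #2 (invoked 2): thr1 increments from zero → (0, 1, 0, 0)
no predecessors for #4 (invoked 6): thr0 increments from zero → (1, 0, 0, 0)
from VC(#2)=(0, 1, 0, 0), #3 (invoked 5) maxes components and bumps thr1 → (0, 2, 0, 0)
from VC(#4)=(1, 0, 0, 0), VC(#5)=(0, 0, 1, 0), #6 (invoked 11) maxes components and bumps thr0 → (2, 0, 1, 0)
target: VC(#6) = (2, 0, 1, 0)

(2, 0, 1, 0)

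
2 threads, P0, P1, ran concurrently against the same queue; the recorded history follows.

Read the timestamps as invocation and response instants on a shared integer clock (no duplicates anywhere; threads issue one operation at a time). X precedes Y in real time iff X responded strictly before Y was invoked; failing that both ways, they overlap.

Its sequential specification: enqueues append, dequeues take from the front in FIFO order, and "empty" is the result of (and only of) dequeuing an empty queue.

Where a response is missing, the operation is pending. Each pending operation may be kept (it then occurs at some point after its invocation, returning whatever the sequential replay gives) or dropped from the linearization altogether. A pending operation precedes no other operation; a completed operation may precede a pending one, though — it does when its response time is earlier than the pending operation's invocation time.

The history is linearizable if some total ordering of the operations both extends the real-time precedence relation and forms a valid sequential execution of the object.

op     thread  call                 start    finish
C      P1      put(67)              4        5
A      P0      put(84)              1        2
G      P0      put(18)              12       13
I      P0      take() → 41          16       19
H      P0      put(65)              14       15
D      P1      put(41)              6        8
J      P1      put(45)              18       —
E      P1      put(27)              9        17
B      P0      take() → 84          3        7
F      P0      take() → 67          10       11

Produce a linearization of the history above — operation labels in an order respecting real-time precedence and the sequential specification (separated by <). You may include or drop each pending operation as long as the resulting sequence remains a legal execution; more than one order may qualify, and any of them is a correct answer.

step 1: A put(84) — queue <84>
step 2: B take() → 84 — queue <>
step 3: C put(67) — queue <67>
step 4: D put(41) — queue <67,41>
step 5: E put(27) — queue <67,41,27>
step 6: F take() → 67 — queue <41,27>
step 7: G put(18) — queue <41,27,18>
step 8: H put(65) — queue <41,27,18,65>
step 9: I take() → 41 — queue <27,18,65>

A < B < C < D < E < F < G < H < I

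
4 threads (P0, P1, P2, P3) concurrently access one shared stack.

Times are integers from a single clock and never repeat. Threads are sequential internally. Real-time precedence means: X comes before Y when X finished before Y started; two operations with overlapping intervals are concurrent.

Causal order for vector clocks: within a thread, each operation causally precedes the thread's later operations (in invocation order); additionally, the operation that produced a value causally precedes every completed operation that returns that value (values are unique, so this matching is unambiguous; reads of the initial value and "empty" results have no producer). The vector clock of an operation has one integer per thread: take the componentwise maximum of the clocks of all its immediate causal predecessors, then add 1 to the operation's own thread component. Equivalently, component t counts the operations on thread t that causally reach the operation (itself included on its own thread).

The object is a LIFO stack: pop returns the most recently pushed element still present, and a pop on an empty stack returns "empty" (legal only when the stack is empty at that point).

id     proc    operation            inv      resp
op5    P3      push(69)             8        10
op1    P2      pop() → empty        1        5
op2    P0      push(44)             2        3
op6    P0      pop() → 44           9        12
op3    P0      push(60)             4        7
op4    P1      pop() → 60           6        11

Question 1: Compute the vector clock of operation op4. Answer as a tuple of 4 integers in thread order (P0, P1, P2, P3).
root op op5, invoked 8: fresh clock plus P3's own tick → (0, 0, 0, 1)
root op op1, invoked 1: fresh clock plus P2's own tick → (0, 0, 1, 0)
root op op2, invoked 2: fresh clock plus P0's own tick → (1, 0, 0, 0)
op3, invoked 4, takes VC(op2)=(1, 0, 0, 0) under max, adds 1 for P0 → (2, 0, 0, 0)
op4, invoked 6, takes VC(op3)=(2, 0, 0, 0) under max, adds 1 for P1 → (2, 1, 0, 0)
op6, invoked 9, takes VC(op2)=(1, 0, 0, 0), VC(op3)=(2, 0, 0, 0) under max, adds 1 for P0 → (3, 0, 0, 0)
target: VC(op4) = (2, 1, 0, 0)

(2, 1, 0, 0)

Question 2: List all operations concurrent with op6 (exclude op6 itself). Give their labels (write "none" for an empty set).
op6 runs from 9 to 12; window-overlapping ops are concurrent
op1 [1,5]: before
op2 [2,3]: before
op3 [4,7]: before
op4 [6,11]: concurrent
op5 [8,10]: concurrent

op4, op5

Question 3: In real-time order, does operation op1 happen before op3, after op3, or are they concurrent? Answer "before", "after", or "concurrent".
op1 spans [1,5], op3 spans [4,7]
the intervals overlap in both directions

concurrent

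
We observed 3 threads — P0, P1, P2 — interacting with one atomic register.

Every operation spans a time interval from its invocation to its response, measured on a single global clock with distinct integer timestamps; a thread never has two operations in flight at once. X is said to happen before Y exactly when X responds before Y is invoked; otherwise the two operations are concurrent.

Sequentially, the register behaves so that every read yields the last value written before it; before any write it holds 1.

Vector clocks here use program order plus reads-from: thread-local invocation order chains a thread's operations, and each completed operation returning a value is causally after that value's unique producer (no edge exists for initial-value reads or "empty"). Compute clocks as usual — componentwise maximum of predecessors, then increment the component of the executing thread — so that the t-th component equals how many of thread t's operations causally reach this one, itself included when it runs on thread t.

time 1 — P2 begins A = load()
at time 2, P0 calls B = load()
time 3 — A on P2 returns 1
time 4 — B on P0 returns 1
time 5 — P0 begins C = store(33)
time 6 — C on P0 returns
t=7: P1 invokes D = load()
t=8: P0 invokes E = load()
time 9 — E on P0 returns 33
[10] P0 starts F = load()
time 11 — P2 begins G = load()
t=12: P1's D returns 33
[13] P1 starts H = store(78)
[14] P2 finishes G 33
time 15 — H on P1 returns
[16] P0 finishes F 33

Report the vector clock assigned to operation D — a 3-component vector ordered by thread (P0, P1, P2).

no predecessors for A (invoked 1): P2 increments from zero → (0, 0, 1)
no predecessors for B (invoked 2): P0 increments from zero → (1, 0, 0)
merge at C (invoked 5): VC(B)=(1, 0, 0), own-thread bump on P0 → (2, 0, 0)
merge at D (invoked 7): VC(C)=(2, 0, 0), own-thread bump on P1 → (2, 1, 0)
merge at E (invoked 8): VC(C)=(2, 0, 0), own-thread bump on P0 → (3, 0, 0)
merge at G (invoked 11): VC(A)=(0, 0, 1), VC(C)=(2, 0, 0), own-thread bump on P2 → (2, 0, 2)
merge at H (invoked 13): VC(D)=(2, 1, 0), own-thread bump on P1 → (2, 2, 0)
merge at F (invoked 10): VC(C)=(2, 0, 0), VC(E)=(3, 0, 0), own-thread bump on P0 → (4, 0, 0)
target: VC(D) = (2, 1, 0)

(2, 1, 0)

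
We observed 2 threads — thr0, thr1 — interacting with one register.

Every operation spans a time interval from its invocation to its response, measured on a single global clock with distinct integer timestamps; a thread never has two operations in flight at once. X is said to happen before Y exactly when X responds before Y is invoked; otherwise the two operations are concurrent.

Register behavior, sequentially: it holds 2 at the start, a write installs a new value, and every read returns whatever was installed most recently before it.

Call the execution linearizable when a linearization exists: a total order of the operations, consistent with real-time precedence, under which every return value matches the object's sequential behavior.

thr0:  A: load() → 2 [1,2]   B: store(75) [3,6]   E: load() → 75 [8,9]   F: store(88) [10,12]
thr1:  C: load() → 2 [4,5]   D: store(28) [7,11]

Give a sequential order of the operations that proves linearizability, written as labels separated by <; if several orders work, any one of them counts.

step 1: A load() → 2 — value 2
step 2: C load() → 2 — value 2
step 3: B store(75) — value 75
step 4: E load() → 75 — value 75
step 5: D store(28) — value 28
step 6: F store(88) — value 88

A < C < B < E < D < F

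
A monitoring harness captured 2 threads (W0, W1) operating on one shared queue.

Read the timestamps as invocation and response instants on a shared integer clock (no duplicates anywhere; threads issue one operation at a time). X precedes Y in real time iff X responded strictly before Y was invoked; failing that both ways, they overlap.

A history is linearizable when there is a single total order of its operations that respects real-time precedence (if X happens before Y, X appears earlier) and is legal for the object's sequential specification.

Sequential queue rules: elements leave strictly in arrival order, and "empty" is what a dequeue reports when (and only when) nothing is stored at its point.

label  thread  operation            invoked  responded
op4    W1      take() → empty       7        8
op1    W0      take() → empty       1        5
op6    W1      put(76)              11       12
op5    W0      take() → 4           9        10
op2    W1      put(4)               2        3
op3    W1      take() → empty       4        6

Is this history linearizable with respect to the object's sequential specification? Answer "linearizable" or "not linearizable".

cut after 5 events: linearizable; cut after 6 events (op3 responds, time 6): not linearizable
no legal order exists: 3 real-time-consistent candidates over 3 completed queue operations, all rejected
for example op1, op2, op3 fails at step 3: op3 take() → empty is not legal there
for example op2, op1, op3 fails at step 2: op1 take() → empty is not legal there

not linearizable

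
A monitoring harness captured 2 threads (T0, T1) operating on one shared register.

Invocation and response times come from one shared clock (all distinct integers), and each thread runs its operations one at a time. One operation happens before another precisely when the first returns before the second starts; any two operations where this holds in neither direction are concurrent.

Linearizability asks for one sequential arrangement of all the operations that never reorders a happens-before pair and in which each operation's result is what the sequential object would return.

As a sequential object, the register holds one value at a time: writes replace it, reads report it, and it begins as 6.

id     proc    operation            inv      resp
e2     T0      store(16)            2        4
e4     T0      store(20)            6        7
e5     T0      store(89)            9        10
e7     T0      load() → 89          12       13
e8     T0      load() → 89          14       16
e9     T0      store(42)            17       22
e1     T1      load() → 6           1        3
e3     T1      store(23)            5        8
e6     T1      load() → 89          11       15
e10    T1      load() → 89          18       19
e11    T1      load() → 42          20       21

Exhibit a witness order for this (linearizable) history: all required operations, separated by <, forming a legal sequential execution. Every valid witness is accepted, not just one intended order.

after step 1 (e1 load() → 6): value 6
after step 2 (e2 store(16)): value 16
after step 3 (e3 store(23)): value 23
after step 4 (e4 store(20)): value 20
after step 5 (e5 store(89)): value 89
after step 6 (e6 load() → 89): value 89
after step 7 (e7 load() → 89): value 89
after step 8 (e8 load() → 89): value 89
after step 9 (e10 load() → 89): value 89
after step 10 (e9 store(42)): value 42
after step 11 (e11 load() → 42): value 42

e1 < e2 < e3 < e4 < e5 < e6 < e7 < e8 < e10 < e9 < e11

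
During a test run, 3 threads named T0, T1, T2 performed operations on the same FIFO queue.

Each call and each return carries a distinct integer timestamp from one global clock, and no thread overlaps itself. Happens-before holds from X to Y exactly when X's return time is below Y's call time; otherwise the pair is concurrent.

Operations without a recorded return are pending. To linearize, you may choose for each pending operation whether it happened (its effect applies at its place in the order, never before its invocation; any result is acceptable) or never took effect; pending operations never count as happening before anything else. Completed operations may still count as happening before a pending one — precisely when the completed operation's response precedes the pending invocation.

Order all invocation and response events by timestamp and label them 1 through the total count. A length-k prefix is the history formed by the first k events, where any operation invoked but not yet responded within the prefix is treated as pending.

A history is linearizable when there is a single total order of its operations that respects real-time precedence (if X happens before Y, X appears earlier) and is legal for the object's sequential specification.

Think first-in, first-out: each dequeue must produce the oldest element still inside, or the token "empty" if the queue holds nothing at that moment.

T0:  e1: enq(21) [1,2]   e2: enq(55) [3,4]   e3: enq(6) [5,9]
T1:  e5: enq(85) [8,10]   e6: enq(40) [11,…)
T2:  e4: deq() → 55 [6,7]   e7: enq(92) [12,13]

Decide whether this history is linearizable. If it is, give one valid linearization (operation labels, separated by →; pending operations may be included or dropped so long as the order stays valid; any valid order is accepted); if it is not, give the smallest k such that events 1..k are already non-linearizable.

through event 6 a valid linearization exists; event 7 (e4 responding at time 7) ends that
exhaustive check: the 3 completed FIFO queue ops admit one real-time order; illegal
every completion of the 1 pending operation (e3) was checked; none linearizes
take e1, e2, e4 (pending dropped): step 3 already fails, because e4 deq() → 55 cannot occur there

not linearizable — minimal violating prefix: 7 events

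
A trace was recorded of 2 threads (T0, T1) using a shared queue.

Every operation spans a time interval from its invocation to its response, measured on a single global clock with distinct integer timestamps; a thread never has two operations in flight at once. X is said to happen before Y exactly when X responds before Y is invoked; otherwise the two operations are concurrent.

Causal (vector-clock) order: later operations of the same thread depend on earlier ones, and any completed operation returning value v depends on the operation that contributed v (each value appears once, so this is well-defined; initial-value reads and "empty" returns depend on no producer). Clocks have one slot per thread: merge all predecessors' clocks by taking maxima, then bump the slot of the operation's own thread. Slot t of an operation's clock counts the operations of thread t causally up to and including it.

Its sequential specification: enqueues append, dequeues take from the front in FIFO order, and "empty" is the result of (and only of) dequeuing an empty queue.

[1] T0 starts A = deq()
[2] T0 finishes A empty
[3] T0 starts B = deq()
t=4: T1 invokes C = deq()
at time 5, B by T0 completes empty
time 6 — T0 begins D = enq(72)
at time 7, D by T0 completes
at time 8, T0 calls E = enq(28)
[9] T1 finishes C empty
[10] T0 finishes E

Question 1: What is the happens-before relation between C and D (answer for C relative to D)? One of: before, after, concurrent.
Answer: concurrent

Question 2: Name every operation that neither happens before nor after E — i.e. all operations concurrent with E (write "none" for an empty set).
Answer: C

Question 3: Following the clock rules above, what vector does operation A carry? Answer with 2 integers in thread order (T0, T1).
Answer: (1, 0)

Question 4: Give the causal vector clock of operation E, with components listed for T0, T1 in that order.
Answer: (4, 0)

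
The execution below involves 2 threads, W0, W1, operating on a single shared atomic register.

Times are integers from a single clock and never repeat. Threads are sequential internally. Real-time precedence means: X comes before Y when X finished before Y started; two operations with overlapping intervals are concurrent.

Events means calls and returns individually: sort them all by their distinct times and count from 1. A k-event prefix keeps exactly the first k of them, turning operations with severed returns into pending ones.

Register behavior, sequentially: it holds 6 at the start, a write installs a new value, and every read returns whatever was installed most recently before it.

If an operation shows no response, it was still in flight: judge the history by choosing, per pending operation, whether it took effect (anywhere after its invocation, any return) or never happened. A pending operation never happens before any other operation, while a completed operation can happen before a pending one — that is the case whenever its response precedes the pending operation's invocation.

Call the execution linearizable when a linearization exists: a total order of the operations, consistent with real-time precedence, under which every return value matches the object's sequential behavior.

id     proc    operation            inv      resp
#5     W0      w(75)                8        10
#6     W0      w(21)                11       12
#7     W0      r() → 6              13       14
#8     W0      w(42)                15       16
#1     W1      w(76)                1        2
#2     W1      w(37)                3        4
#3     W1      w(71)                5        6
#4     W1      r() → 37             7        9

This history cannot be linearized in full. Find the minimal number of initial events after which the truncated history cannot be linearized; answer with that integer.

9

events 1..8 are still linearizable — one witness is #1, #2, #3:
step 1: #1 w(76) — value 76
step 2: #2 w(37) — value 37
step 3: #3 w(71) — value 71
include event 9 — #4 responding at 9 — and every candidate order breaks
include/drop combinations of the 1 pending operation (#5) were all tried; none helps
for example #1, #2, #3, #4 (pending dropped) fails at step 4: #4 r() → 37 is not legal there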